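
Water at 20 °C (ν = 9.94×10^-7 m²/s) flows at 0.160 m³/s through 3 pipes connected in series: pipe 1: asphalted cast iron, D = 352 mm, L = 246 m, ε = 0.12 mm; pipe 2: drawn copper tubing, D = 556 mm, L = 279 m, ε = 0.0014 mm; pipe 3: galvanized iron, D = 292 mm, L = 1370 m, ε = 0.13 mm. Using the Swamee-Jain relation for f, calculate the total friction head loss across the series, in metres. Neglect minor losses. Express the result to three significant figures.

Pipe 1: V = 1.644 m/s, Re = 5.82×10^5, ε/D = 3.41×10^-4, f = 0.01654, h_1 = f(L/D)V²/2g = 1.592 m
Pipe 2: V = 0.6590 m/s, Re = 3.69×10^5, ε/D = 2.52×10^-6, f = 0.01387, h_2 = f(L/D)V²/2g = 0.1540 m
Pipe 3: V = 2.389 m/s, Re = 7.02×10^5, ε/D = 4.45×10^-4, f = 0.01714, h_3 = f(L/D)V²/2g = 23.40 m
Series → Q common, losses add: H = Σh = 25.15 m

H ≈ 25.1 m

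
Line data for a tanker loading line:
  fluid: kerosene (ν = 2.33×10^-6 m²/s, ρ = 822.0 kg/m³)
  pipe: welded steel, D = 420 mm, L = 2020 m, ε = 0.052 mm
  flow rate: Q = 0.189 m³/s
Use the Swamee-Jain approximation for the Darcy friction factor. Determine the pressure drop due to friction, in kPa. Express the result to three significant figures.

Δp ≈ 59.2 kPa

V = 4Q/(πD²) = 4·0.189/(π·0.420²) = 1.364 m/s
Re = VD/ν = 1.364·0.420/2.33×10^-6 = 2.46×10^5 → turbulent
ε/D = 0.052/420 = 1.24×10^-4
Swamee-Jain: f = 0.01609
h_f = f(L/D)V²/(2g) = 0.01609·(2020/0.420)·1.364²/(2·9.81) = 7.338 m
Δp = ρg·h_f = 822.0·9.81·7.338 = 59.18 kPa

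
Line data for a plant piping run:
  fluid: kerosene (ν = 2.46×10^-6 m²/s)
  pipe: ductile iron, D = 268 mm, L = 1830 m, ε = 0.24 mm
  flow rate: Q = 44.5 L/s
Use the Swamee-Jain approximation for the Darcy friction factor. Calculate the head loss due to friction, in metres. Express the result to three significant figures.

V = 4Q/(πD²) = 4·0.0445/(π·0.268²) = 0.7889 m/s
Re = VD/ν = 0.7889·0.268/2.46×10^-6 = 8.59×10^4 → turbulent
ε/D = 0.24/268 = 8.96×10^-4
Swamee-Jain: f = 0.02232
h_f = f(L/D)V²/(2g) = 0.02232·(1830/0.268)·0.7889²/(2·9.81) = 4.834 m

h_f ≈ 4.83 m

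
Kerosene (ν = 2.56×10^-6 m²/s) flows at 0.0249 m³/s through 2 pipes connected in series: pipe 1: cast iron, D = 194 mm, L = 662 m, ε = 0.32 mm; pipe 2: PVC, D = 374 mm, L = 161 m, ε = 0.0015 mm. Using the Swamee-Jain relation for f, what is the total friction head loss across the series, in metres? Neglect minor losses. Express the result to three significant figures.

Pipe 1: V = 0.8424 m/s, Re = 6.38×10^4, ε/D = 0.00165, f = 0.02529, h_1 = f(L/D)V²/2g = 3.121 m
Pipe 2: V = 0.2267 m/s, Re = 3.31×10^4, ε/D = 4.01×10^-6, f = 0.02284, h_2 = f(L/D)V²/2g = 0.02575 m
Series → Q common, losses add: H = Σh = 3.147 m

H ≈ 3.15 m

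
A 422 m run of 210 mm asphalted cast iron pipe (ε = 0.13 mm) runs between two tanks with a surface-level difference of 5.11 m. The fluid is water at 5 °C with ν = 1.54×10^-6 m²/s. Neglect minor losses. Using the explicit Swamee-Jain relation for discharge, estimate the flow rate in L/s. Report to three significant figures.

Swamee-Jain (Type II): Q = -0.965·√(gD⁵h_f/L)·ln[ε/(3.7D) + √(3.17ν²L/(gD³h_f))]
√(gD⁵h_f/L) = √(9.81·0.210⁵·5.11/422) = 0.006965
ε/(3.7D) = 1.67×10^-4; √(3.17ν²L/(gD³h_f)) = 8.27×10^-5
Q = -0.965·0.006965·ln(2.500×10^-4) = 0.05575 m³/s
Check: V = 1.61 m/s, Re = 2.19×10^5, f = 0.01939, h_f = 5.15 m ≈ 5.11 m ✓

Q ≈ 55.7 L/s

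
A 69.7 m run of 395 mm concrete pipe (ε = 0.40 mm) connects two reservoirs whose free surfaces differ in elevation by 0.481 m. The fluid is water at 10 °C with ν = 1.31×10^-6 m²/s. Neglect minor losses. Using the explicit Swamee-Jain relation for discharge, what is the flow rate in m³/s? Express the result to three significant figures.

Swamee-Jain (Type II): Q = -0.965·√(gD⁵h_f/L)·ln[ε/(3.7D) + √(3.17ν²L/(gD³h_f))]
√(gD⁵h_f/L) = √(9.81·0.395⁵·0.481/69.7) = 0.02551
ε/(3.7D) = 2.74×10^-4; √(3.17ν²L/(gD³h_f)) = 3.61×10^-5
Q = -0.965·0.02551·ln(3.098×10^-4) = 0.1989 m³/s
Check: V = 1.62 m/s, Re = 4.89×10^5, f = 0.02042, h_f = 0.484 m ≈ 0.481 m ✓

Q ≈ 0.199 m³/s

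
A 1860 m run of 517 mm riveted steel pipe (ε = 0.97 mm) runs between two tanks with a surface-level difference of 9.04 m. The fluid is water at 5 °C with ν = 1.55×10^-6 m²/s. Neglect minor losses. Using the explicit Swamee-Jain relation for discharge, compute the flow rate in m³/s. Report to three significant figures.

Swamee-Jain (Type II): Q = -0.965·√(gD⁵h_f/L)·ln[ε/(3.7D) + √(3.17ν²L/(gD³h_f))]
√(gD⁵h_f/L) = √(9.81·0.517⁵·9.04/1860) = 0.04197
ε/(3.7D) = 5.07×10^-4; √(3.17ν²L/(gD³h_f)) = 3.40×10^-5
Q = -0.965·0.04197·ln(5.411×10^-4) = 0.3046 m³/s
Check: V = 1.45 m/s, Re = 4.84×10^5, f = 0.02354, h_f = 9.09 m ≈ 9.04 m ✓

Q ≈ 0.305 m³/s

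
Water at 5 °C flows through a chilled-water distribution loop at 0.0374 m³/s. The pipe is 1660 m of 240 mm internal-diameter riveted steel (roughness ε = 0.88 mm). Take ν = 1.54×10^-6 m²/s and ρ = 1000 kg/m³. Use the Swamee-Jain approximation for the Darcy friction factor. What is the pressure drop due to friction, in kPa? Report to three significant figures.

Δp ≈ 68.1 kPa

V = 4Q/(πD²) = 4·0.0374/(π·0.240²) = 0.8267 m/s
Re = VD/ν = 0.8267·0.240/1.54×10^-6 = 1.29×10^5 → turbulent
ε/D = 0.88/240 = 0.00367
Swamee-Jain: f = 0.02883
h_f = f(L/D)V²/(2g) = 0.02883·(1660/0.240)·0.8267²/(2·9.81) = 6.946 m
Δp = ρg·h_f = 1000·9.81·6.946 = 68.14 kPa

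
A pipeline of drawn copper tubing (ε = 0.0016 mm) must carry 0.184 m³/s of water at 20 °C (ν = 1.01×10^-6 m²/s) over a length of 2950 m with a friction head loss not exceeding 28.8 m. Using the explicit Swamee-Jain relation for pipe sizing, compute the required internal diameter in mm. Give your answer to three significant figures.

D ≈ 328 mm

Swamee-Jain (Type III): D = 0.66·[ε^1.25·(LQ²/(gh_f))^4.75 + ν·Q^9.4·(L/(gh_f))^5.2]^0.04
LQ²/(gh_f) = 0.3535; L/(gh_f) = 10.44
Term 1 = ε^1.25·(…)^4.75 = 4.07×10^-10; Term 2 = ν·Q^9.4·(…)^5.2 = 2.46×10^-8
D = 0.66·(4.07×10^-10 + 2.46×10^-8)^0.04 = 0.3277 m = 328 mm
Check: V = 2.18 m/s, Re = 7.08×10^5, f = 0.01241, h_f = 27.1 m ≈ 28.8 m ✓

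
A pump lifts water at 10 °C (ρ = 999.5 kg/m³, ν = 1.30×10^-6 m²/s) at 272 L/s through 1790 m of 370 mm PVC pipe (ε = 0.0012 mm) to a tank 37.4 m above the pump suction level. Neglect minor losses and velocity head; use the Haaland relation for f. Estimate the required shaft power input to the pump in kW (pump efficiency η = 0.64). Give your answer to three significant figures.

V = 4Q/(πD²) = 2.530 m/s; Re = 7.20×10^5; ε/D = 3.24×10^-6; f = 0.01230
h_f = f(L/D)V²/2g = 19.40 m
Total head H = z + h_f = 37.4 + 19.40 = 56.80 m
P_hyd = ρgQH = 999.5·9.81·0.272·56.80 = 151.5 kW
P_shaft = P_hyd/η = 151.5/0.64 = 236.7 kW

P_shaft ≈ 237 kW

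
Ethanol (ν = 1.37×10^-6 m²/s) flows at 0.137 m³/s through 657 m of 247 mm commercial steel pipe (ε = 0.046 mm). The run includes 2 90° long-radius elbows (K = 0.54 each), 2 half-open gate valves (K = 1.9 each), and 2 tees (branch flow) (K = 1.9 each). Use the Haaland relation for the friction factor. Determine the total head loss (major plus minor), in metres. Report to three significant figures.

H_L ≈ 20.4 m

V = 4Q/(πD²) = 2.859 m/s; V²/2g = 0.4167 m
Re = 5.15×10^5, ε/D = 1.86×10^-4 → f = 0.01512 (Haaland)
Major: h_f = f(L/D)·V²/2g = 0.01512·2660·0.4167 = 16.76 m
Minor: ΣK = 8.68; h_m = ΣK·V²/2g = 3.617 m
Total H_L = 16.76 + 3.617 = 20.37 m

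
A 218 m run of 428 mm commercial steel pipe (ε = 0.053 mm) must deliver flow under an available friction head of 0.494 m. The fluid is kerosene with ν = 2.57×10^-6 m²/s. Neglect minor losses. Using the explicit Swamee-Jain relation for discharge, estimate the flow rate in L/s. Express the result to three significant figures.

Swamee-Jain (Type II): Q = -0.965·√(gD⁵h_f/L)·ln[ε/(3.7D) + √(3.17ν²L/(gD³h_f))]
√(gD⁵h_f/L) = √(9.81·0.428⁵·0.494/218) = 0.01787
ε/(3.7D) = 3.35×10^-5; √(3.17ν²L/(gD³h_f)) = 1.10×10^-4
Q = -0.965·0.01787·ln(1.431×10^-4) = 0.1526 m³/s
Check: V = 1.06 m/s, Re = 1.77×10^5, f = 0.01689, h_f = 0.494 m ≈ 0.494 m ✓

Q ≈ 153 L/s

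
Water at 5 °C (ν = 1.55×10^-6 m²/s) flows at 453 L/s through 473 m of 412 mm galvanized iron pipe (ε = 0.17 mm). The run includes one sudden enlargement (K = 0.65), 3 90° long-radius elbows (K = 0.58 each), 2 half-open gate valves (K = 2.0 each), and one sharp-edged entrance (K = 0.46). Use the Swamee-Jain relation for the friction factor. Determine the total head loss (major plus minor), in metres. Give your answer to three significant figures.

H_L ≈ 15.3 m

V = 4Q/(πD²) = 3.398 m/s; V²/2g = 0.5885 m
Re = 9.03×10^5, ε/D = 4.13×10^-4 → f = 0.01674 (Swamee-Jain)
Major: h_f = f(L/D)·V²/2g = 0.01674·1148·0.5885 = 11.31 m
Minor: ΣK = 6.85; h_m = ΣK·V²/2g = 4.031 m
Total H_L = 11.31 + 4.031 = 15.34 m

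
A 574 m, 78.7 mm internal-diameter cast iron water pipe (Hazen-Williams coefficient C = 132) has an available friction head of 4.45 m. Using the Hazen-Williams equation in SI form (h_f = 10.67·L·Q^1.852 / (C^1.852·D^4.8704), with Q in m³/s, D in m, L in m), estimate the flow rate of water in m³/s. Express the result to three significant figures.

Q ≈ 0.00333 m³/s

Rearranging: Q = [h_f·C^1.852·D^4.8704 / (10.67·L)]^(1/1.852)
Q = [4.45·132^1.852·0.0787^4.8704 / (10.67·574)]^0.540 = 0.003330 m³/s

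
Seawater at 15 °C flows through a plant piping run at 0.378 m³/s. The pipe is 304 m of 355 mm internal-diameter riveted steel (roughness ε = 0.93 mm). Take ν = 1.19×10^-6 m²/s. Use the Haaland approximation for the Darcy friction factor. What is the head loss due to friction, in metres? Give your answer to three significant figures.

V = 4Q/(πD²) = 4·0.378/(π·0.355²) = 3.819 m/s
Re = VD/ν = 3.819·0.355/1.19×10^-6 = 1.14×10^6 → turbulent
ε/D = 0.93/355 = 0.00262
Haaland: f = 0.02537
h_f = f(L/D)V²/(2g) = 0.02537·(304/0.355)·3.819²/(2·9.81) = 16.15 m

h_f ≈ 16.1 m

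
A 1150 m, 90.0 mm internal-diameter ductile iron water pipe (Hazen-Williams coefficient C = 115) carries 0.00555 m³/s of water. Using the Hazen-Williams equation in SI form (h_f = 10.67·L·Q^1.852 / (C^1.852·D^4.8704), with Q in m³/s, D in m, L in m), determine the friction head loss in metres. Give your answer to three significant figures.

h_f ≈ 15.4 m

h_f = 10.67·1150·0.00555^1.852 / (115^1.852·0.0900^4.8704) = 15.42 m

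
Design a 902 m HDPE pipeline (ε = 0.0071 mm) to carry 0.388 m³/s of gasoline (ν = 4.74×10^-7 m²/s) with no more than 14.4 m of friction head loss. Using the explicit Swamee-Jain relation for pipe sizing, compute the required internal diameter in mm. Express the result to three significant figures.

D ≈ 384 mm

Swamee-Jain (Type III): D = 0.66·[ε^1.25·(LQ²/(gh_f))^4.75 + ν·Q^9.4·(L/(gh_f))^5.2]^0.04
LQ²/(gh_f) = 0.9613; L/(gh_f) = 6.385
Term 1 = ε^1.25·(…)^4.75 = 3.04×10^-7; Term 2 = ν·Q^9.4·(…)^5.2 = 9.95×10^-7
D = 0.66·(3.04×10^-7 + 9.95×10^-7)^0.04 = 0.3838 m = 384 mm
Check: V = 3.35 m/s, Re = 2.72×10^6, f = 0.01065, h_f = 14.4 m ≈ 14.4 m ✓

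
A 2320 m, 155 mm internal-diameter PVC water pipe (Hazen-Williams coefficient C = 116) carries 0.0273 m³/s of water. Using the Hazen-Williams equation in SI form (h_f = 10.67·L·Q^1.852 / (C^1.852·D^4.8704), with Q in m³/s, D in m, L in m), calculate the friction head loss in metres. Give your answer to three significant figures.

h_f = 10.67·2320·0.0273^1.852 / (116^1.852·0.155^4.8704) = 41.44 m

h_f ≈ 41.4 m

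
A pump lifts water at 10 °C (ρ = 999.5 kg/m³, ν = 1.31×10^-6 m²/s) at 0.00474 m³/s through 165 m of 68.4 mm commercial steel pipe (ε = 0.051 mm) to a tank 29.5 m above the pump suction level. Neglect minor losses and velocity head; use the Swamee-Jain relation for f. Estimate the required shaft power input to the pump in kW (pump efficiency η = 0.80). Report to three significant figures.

V = 4Q/(πD²) = 1.290 m/s; Re = 6.74×10^4; ε/D = 7.46×10^-4; f = 0.02245
h_f = f(L/D)V²/2g = 4.594 m
Total head H = z + h_f = 29.5 + 4.594 = 34.09 m
P_hyd = ρgQH = 999.5·9.81·0.00474·34.09 = 1.585 kW
P_shaft = P_hyd/η = 1.585/0.80 = 1.981 kW

P_shaft ≈ 1.98 kW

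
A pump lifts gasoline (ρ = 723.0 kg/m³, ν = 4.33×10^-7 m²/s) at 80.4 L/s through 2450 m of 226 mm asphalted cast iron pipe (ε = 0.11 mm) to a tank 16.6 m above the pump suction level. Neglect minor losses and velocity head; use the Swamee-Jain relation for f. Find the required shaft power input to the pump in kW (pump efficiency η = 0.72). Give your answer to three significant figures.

V = 4Q/(πD²) = 2.004 m/s; Re = 1.05×10^6; ε/D = 4.87×10^-4; f = 0.01719
h_f = f(L/D)V²/2g = 38.15 m
Total head H = z + h_f = 16.6 + 38.15 = 54.75 m
P_hyd = ρgQH = 723.0·9.81·0.0804·54.75 = 31.22 kW
P_shaft = P_hyd/η = 31.22/0.72 = 43.36 kW

P_shaft ≈ 43.4 kW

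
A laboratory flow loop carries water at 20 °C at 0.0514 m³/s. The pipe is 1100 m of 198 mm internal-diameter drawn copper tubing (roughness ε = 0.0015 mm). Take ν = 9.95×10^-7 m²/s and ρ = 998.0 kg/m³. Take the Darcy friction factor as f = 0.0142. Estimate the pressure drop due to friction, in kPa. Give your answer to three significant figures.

Δp ≈ 110 kPa

V = 4Q/(πD²) = 4·0.0514/(π·0.198²) = 1.669 m/s
h_f = f(L/D)V²/(2g) = 0.01420·(1100/0.198)·1.669²/(2·9.81) = 11.20 m
Δp = ρg·h_f = 998.0·9.81·11.20 = 109.7 kPa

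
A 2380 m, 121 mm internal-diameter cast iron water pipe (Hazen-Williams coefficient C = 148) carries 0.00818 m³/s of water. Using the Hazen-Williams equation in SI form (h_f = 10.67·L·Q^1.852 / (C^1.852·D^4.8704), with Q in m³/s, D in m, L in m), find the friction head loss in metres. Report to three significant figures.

h_f ≈ 9.71 m

h_f = 10.67·2380·0.00818^1.852 / (148^1.852·0.121^4.8704) = 9.706 m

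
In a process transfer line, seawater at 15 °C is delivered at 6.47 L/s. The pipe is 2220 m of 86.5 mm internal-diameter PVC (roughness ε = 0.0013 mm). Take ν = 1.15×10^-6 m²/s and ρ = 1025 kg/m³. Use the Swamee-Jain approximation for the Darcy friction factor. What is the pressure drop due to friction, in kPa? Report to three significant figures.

Δp ≈ 298 kPa

V = 4Q/(πD²) = 4·0.00647/(π·0.0865²) = 1.101 m/s
Re = VD/ν = 1.101·0.0865/1.15×10^-6 = 8.28×10^4 → turbulent
ε/D = 0.0013/86.5 = 1.50×10^-5
Swamee-Jain: f = 0.01867
h_f = f(L/D)V²/(2g) = 0.01867·(2220/0.0865)·1.101²/(2·9.81) = 29.60 m
Δp = ρg·h_f = 1025·9.81·29.60 = 297.7 kPa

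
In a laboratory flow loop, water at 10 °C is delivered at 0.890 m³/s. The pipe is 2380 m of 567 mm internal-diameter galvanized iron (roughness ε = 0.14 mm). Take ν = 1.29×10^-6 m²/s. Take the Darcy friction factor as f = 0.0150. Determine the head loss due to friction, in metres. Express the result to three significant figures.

V = 4Q/(πD²) = 4·0.890/(π·0.567²) = 3.525 m/s
h_f = f(L/D)V²/(2g) = 0.01500·(2380/0.567)·3.525²/(2·9.81) = 39.87 m

h_f ≈ 39.9 m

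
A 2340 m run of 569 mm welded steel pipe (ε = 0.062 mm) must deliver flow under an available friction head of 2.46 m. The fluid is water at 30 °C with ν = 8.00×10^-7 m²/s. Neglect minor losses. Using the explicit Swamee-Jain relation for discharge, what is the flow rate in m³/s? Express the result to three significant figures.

Swamee-Jain (Type II): Q = -0.965·√(gD⁵h_f/L)·ln[ε/(3.7D) + √(3.17ν²L/(gD³h_f))]
√(gD⁵h_f/L) = √(9.81·0.569⁵·2.46/2340) = 0.02480
ε/(3.7D) = 2.94×10^-5; √(3.17ν²L/(gD³h_f)) = 3.27×10^-5
Q = -0.965·0.02480·ln(6.213×10^-5) = 0.2318 m³/s
Check: V = 0.912 m/s, Re = 6.48×10^5, f = 0.01418, h_f = 2.47 m ≈ 2.46 m ✓

Q ≈ 0.232 m³/s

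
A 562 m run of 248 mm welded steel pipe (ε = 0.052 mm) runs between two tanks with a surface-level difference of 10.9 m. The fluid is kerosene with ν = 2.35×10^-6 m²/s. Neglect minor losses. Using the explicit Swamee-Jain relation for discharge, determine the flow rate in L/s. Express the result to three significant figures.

Swamee-Jain (Type II): Q = -0.965·√(gD⁵h_f/L)·ln[ε/(3.7D) + √(3.17ν²L/(gD³h_f))]
√(gD⁵h_f/L) = √(9.81·0.248⁵·10.9/562) = 0.01336
ε/(3.7D) = 5.67×10^-5; √(3.17ν²L/(gD³h_f)) = 7.77×10^-5
Q = -0.965·0.01336·ln(1.343×10^-4) = 0.1149 m³/s
Check: V = 2.38 m/s, Re = 2.51×10^5, f = 0.01672, h_f = 10.9 m ≈ 10.9 m ✓

Q ≈ 115 L/s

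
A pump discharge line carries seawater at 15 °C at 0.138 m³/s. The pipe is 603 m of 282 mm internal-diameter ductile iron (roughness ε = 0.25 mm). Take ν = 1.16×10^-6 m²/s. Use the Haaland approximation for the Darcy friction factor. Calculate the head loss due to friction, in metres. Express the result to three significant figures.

h_f ≈ 10.4 m

V = 4Q/(πD²) = 4·0.138/(π·0.282²) = 2.209 m/s
Re = VD/ν = 2.209·0.282/1.16×10^-6 = 5.37×10^5 → turbulent
ε/D = 0.25/282 = 8.87×10^-4
Haaland: f = 0.01964
h_f = f(L/D)V²/(2g) = 0.01964·(603/0.282)·2.209²/(2·9.81) = 10.45 m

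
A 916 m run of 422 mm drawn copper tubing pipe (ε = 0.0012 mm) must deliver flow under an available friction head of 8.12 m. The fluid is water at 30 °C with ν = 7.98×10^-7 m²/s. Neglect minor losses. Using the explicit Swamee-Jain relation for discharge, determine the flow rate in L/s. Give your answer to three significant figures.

Swamee-Jain (Type II): Q = -0.965·√(gD⁵h_f/L)·ln[ε/(3.7D) + √(3.17ν²L/(gD³h_f))]
√(gD⁵h_f/L) = √(9.81·0.422⁵·8.12/916) = 0.03412
ε/(3.7D) = 7.69×10^-7; √(3.17ν²L/(gD³h_f)) = 1.76×10^-5
Q = -0.965·0.03412·ln(1.834×10^-5) = 0.3590 m³/s
Check: V = 2.57 m/s, Re = 1.36×10^6, f = 0.01112, h_f = 8.11 m ≈ 8.12 m ✓

Q ≈ 359 L/s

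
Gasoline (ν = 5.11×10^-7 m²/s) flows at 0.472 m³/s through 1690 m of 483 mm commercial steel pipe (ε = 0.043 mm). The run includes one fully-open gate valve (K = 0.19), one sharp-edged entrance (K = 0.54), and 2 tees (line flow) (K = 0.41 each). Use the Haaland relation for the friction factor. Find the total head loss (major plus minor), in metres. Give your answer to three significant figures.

V = 4Q/(πD²) = 2.576 m/s; V²/2g = 0.3382 m
Re = 2.43×10^6, ε/D = 8.90×10^-5 → f = 0.01241 (Haaland)
Major: h_f = f(L/D)·V²/2g = 0.01241·3499·0.3382 = 14.69 m
Minor: ΣK = 1.55; h_m = ΣK·V²/2g = 0.5243 m
Total H_L = 14.69 + 0.5243 = 15.21 m

H_L ≈ 15.2 m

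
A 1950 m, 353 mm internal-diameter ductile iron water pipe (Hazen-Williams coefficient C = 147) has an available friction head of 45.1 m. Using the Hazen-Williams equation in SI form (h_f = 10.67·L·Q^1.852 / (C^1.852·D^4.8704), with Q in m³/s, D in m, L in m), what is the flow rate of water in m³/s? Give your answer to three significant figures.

Rearranging: Q = [h_f·C^1.852·D^4.8704 / (10.67·L)]^(1/1.852)
Q = [45.1·147^1.852·0.353^4.8704 / (10.67·1950)]^0.540 = 0.3464 m³/s

Q ≈ 0.346 m³/s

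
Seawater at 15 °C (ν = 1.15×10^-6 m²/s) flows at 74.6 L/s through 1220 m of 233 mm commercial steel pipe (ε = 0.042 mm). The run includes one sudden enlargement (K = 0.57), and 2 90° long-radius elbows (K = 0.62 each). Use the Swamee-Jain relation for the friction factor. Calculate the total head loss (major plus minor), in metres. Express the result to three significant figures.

H_L ≈ 13.2 m

V = 4Q/(πD²) = 1.750 m/s; V²/2g = 0.1560 m
Re = 3.54×10^5, ε/D = 1.80×10^-4 → f = 0.01585 (Swamee-Jain)
Major: h_f = f(L/D)·V²/2g = 0.01585·5236·0.1560 = 12.95 m
Minor: ΣK = 1.81; h_m = ΣK·V²/2g = 0.2824 m
Total H_L = 12.95 + 0.2824 = 13.23 m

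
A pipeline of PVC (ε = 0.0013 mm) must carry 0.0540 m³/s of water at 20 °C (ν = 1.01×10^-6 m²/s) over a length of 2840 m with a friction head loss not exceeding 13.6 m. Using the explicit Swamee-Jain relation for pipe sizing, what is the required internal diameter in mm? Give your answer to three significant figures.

Swamee-Jain (Type III): D = 0.66·[ε^1.25·(LQ²/(gh_f))^4.75 + ν·Q^9.4·(L/(gh_f))^5.2]^0.04
LQ²/(gh_f) = 0.06207; L/(gh_f) = 21.29
Term 1 = ε^1.25·(…)^4.75 = 8.10×10^-14; Term 2 = ν·Q^9.4·(…)^5.2 = 9.89×10^-12
D = 0.66·(8.10×10^-14 + 9.89×10^-12)^0.04 = 0.2396 m = 240 mm
Check: V = 1.20 m/s, Re = 2.84×10^5, f = 0.01458, h_f = 12.6 m ≈ 13.6 m ✓

D ≈ 240 mm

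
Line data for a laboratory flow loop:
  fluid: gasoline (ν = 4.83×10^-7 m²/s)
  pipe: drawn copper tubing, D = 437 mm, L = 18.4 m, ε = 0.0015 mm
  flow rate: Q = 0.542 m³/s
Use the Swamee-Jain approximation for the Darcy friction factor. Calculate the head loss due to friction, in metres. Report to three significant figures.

h_f ≈ 0.274 m

V = 4Q/(πD²) = 4·0.542/(π·0.437²) = 3.614 m/s
Re = VD/ν = 3.614·0.437/4.83×10^-7 = 3.27×10^6 → turbulent
ε/D = 0.0015/437 = 3.43×10^-6
Swamee-Jain: f = 0.009781
h_f = f(L/D)V²/(2g) = 0.009781·(18.4/0.437)·3.614²/(2·9.81) = 0.2741 m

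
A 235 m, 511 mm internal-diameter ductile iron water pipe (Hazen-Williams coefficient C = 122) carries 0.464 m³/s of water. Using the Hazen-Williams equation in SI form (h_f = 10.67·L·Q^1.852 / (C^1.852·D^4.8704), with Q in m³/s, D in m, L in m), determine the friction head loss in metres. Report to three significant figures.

h_f = 10.67·235·0.464^1.852 / (122^1.852·0.511^4.8704) = 2.177 m

h_f ≈ 2.18 m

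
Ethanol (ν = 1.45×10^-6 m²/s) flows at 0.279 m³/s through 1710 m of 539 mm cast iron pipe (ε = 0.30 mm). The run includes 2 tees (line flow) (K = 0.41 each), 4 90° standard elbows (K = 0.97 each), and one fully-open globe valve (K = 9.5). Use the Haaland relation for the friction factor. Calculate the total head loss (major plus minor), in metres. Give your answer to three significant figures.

V = 4Q/(πD²) = 1.223 m/s; V²/2g = 0.07620 m
Re = 4.55×10^5, ε/D = 5.57×10^-4 → f = 0.01800 (Haaland)
Major: h_f = f(L/D)·V²/2g = 0.01800·3173·0.07620 = 4.352 m
Minor: ΣK = 14.2; h_m = ΣK·V²/2g = 1.082 m
Total H_L = 4.352 + 1.082 = 5.434 m

H_L ≈ 5.43 m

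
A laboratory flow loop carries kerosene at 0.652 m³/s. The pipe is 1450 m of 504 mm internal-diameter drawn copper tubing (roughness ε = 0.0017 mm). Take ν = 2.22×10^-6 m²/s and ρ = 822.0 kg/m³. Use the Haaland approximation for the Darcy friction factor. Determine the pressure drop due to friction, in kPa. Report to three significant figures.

V = 4Q/(πD²) = 4·0.652/(π·0.504²) = 3.268 m/s
Re = VD/ν = 3.268·0.504/2.22×10^-6 = 7.42×10^5 → turbulent
ε/D = 0.0017/504 = 3.37×10^-6
Haaland: f = 0.01224
h_f = f(L/D)V²/(2g) = 0.01224·(1450/0.504)·3.268²/(2·9.81) = 19.16 m
Δp = ρg·h_f = 822.0·9.81·19.16 = 154.5 kPa

Δp ≈ 155 kPa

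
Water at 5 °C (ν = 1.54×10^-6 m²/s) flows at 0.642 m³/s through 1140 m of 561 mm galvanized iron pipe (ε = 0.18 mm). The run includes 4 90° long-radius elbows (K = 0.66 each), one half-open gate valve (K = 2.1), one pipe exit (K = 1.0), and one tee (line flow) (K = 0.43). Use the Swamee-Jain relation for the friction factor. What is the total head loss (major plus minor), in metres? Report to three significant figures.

V = 4Q/(πD²) = 2.597 m/s; V²/2g = 0.3438 m
Re = 9.46×10^5, ε/D = 3.21×10^-4 → f = 0.01598 (Swamee-Jain)
Major: h_f = f(L/D)·V²/2g = 0.01598·2032·0.3438 = 11.16 m
Minor: ΣK = 6.17; h_m = ΣK·V²/2g = 2.121 m
Total H_L = 11.16 + 2.121 = 13.28 m

H_L ≈ 13.3 m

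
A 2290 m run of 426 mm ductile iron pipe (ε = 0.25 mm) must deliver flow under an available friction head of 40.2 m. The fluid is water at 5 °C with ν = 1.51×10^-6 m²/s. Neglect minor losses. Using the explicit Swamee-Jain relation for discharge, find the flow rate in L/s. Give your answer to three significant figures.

Q ≈ 408 L/s

Swamee-Jain (Type II): Q = -0.965·√(gD⁵h_f/L)·ln[ε/(3.7D) + √(3.17ν²L/(gD³h_f))]
√(gD⁵h_f/L) = √(9.81·0.426⁵·40.2/2290) = 0.04915
ε/(3.7D) = 1.59×10^-4; √(3.17ν²L/(gD³h_f)) = 2.33×10^-5
Q = -0.965·0.04915·ln(1.819×10^-4) = 0.4085 m³/s
Check: V = 2.87 m/s, Re = 8.09×10^5, f = 0.01797, h_f = 40.4 m ≈ 40.2 m ✓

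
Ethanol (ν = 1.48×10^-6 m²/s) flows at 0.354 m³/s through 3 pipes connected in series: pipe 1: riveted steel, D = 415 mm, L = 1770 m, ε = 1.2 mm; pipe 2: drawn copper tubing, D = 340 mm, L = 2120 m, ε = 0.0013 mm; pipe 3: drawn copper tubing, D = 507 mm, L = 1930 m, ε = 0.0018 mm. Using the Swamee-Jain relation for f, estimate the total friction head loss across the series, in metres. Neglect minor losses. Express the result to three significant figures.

Pipe 1: V = 2.617 m/s, Re = 7.34×10^5, ε/D = 0.00289, f = 0.02617, h_1 = f(L/D)V²/2g = 38.97 m
Pipe 2: V = 3.899 m/s, Re = 8.96×10^5, ε/D = 3.82×10^-6, f = 0.01191, h_2 = f(L/D)V²/2g = 57.57 m
Pipe 3: V = 1.753 m/s, Re = 6.01×10^5, ε/D = 3.55×10^-6, f = 0.01274, h_3 = f(L/D)V²/2g = 7.598 m
Series → Q common, losses add: H = Σh = 104.1 m

H ≈ 104 m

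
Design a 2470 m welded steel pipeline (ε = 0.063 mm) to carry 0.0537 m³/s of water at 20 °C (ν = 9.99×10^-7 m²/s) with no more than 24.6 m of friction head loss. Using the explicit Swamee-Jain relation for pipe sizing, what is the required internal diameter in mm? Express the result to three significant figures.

D ≈ 213 mm

Swamee-Jain (Type III): D = 0.66·[ε^1.25·(LQ²/(gh_f))^4.75 + ν·Q^9.4·(L/(gh_f))^5.2]^0.04
LQ²/(gh_f) = 0.02951; L/(gh_f) = 10.24
Term 1 = ε^1.25·(…)^4.75 = 3.03×10^-13; Term 2 = ν·Q^9.4·(…)^5.2 = 2.06×10^-13
D = 0.66·(3.03×10^-13 + 2.06×10^-13)^0.04 = 0.2127 m = 213 mm
Check: V = 1.51 m/s, Re = 3.22×10^5, f = 0.01693, h_f = 22.9 m ≈ 24.6 m ✓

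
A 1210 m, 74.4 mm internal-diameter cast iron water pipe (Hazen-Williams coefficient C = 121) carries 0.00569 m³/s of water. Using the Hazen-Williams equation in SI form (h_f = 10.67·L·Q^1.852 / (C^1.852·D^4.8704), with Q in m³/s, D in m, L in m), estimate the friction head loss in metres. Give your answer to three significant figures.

h_f ≈ 39.1 m

h_f = 10.67·1210·0.00569^1.852 / (121^1.852·0.0744^4.8704) = 39.08 m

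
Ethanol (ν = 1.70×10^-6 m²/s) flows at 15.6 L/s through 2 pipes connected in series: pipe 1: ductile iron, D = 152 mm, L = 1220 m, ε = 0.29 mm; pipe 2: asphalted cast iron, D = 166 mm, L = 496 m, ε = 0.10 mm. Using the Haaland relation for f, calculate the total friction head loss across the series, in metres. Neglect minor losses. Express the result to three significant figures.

H ≈ 9.30 m

Pipe 1: V = 0.8597 m/s, Re = 7.69×10^4, ε/D = 0.00191, f = 0.02515, h_1 = f(L/D)V²/2g = 7.605 m
Pipe 2: V = 0.7208 m/s, Re = 7.04×10^4, ε/D = 6.02×10^-4, f = 0.02143, h_2 = f(L/D)V²/2g = 1.696 m
Series → Q common, losses add: H = Σh = 9.300 m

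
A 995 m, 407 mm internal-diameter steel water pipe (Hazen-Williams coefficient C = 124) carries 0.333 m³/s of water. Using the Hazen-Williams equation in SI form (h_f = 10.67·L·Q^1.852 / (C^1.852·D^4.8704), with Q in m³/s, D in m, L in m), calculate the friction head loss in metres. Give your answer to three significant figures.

h_f = 10.67·995·0.333^1.852 / (124^1.852·0.407^4.8704) = 14.65 m

h_f ≈ 14.7 m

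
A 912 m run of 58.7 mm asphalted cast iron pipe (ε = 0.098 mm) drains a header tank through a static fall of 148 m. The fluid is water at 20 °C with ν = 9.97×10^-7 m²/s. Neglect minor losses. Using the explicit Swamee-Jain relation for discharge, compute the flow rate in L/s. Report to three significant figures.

Q ≈ 7.63 L/s

Swamee-Jain (Type II): Q = -0.965·√(gD⁵h_f/L)·ln[ε/(3.7D) + √(3.17ν²L/(gD³h_f))]
√(gD⁵h_f/L) = √(9.81·0.0587⁵·148/912) = 0.001053
ε/(3.7D) = 4.51×10^-4; √(3.17ν²L/(gD³h_f)) = 9.89×10^-5
Q = -0.965·0.001053·ln(5.501×10^-4) = 0.007629 m³/s
Check: V = 2.82 m/s, Re = 1.66×10^5, f = 0.02371, h_f = 149 m ≈ 148 m ✓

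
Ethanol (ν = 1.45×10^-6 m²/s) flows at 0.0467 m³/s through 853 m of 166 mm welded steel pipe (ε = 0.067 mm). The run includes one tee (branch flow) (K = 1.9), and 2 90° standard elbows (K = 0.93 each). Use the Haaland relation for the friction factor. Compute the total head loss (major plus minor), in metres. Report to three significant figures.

V = 4Q/(πD²) = 2.158 m/s; V²/2g = 0.2373 m
Re = 2.47×10^5, ε/D = 4.04×10^-4 → f = 0.01777 (Haaland)
Major: h_f = f(L/D)·V²/2g = 0.01777·5139·0.2373 = 21.67 m
Minor: ΣK = 3.76; h_m = ΣK·V²/2g = 0.8923 m
Total H_L = 21.67 + 0.8923 = 22.56 m

H_L ≈ 22.6 m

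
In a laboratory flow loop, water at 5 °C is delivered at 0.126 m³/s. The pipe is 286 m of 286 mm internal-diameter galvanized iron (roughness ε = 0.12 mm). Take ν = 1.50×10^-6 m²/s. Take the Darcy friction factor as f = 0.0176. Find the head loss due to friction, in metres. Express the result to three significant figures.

V = 4Q/(πD²) = 4·0.126/(π·0.286²) = 1.961 m/s
h_f = f(L/D)V²/(2g) = 0.01760·(286/0.286)·1.961²/(2·9.81) = 3.451 m

h_f ≈ 3.45 m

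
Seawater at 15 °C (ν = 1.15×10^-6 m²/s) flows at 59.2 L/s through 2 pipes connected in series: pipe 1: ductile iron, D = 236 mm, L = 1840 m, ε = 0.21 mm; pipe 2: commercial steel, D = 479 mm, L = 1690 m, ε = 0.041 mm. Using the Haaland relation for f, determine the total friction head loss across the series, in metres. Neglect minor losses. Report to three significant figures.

H ≈ 15.0 m

Pipe 1: V = 1.353 m/s, Re = 2.78×10^5, ε/D = 8.90×10^-4, f = 0.02011, h_1 = f(L/D)V²/2g = 14.64 m
Pipe 2: V = 0.3285 m/s, Re = 1.37×10^5, ε/D = 8.56×10^-5, f = 0.01717, h_2 = f(L/D)V²/2g = 0.3332 m
Series → Q common, losses add: H = Σh = 14.97 m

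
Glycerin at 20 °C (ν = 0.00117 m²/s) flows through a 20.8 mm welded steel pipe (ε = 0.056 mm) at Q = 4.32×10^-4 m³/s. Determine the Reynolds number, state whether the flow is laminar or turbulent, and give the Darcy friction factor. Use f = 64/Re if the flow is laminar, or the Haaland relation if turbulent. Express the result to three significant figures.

Re ≈ 22.6; laminar; f = 64/Re ≈ 2.83

V = 4Q/(πD²) = 1.271 m/s
Re = VD/ν = 1.271·0.0208/0.00117 = 22.6
Re < 2300 → laminar → f = 64/Re = 2.832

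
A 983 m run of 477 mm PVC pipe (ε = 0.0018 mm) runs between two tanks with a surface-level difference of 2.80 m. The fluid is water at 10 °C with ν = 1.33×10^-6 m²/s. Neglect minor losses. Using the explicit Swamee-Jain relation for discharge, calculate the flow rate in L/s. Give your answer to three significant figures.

Swamee-Jain (Type II): Q = -0.965·√(gD⁵h_f/L)·ln[ε/(3.7D) + √(3.17ν²L/(gD³h_f))]
√(gD⁵h_f/L) = √(9.81·0.477⁵·2.80/983) = 0.02627
ε/(3.7D) = 1.02×10^-6; √(3.17ν²L/(gD³h_f)) = 4.30×10^-5
Q = -0.965·0.02627·ln(4.402×10^-5) = 0.2543 m³/s
Check: V = 1.42 m/s, Re = 5.10×10^5, f = 0.01310, h_f = 2.79 m ≈ 2.80 m ✓

Q ≈ 254 L/s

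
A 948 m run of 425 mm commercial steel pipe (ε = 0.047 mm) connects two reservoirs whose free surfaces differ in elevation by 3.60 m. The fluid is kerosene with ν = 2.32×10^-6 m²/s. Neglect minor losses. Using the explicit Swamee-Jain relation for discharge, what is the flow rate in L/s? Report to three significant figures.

Swamee-Jain (Type II): Q = -0.965·√(gD⁵h_f/L)·ln[ε/(3.7D) + √(3.17ν²L/(gD³h_f))]
√(gD⁵h_f/L) = √(9.81·0.425⁵·3.60/948) = 0.02273
ε/(3.7D) = 2.99×10^-5; √(3.17ν²L/(gD³h_f)) = 7.72×10^-5
Q = -0.965·0.02273·ln(1.071×10^-4) = 0.2005 m³/s
Check: V = 1.41 m/s, Re = 2.59×10^5, f = 0.01586, h_f = 3.60 m ≈ 3.60 m ✓

Q ≈ 200 L/s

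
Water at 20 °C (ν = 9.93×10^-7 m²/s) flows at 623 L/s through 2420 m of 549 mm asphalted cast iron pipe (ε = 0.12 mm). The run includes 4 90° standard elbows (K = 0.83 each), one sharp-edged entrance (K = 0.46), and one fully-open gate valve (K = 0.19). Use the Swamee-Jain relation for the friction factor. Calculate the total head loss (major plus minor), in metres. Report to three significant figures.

V = 4Q/(πD²) = 2.632 m/s; V²/2g = 0.3530 m
Re = 1.46×10^6, ε/D = 2.19×10^-4 → f = 0.01471 (Swamee-Jain)
Major: h_f = f(L/D)·V²/2g = 0.01471·4408·0.3530 = 22.89 m
Minor: ΣK = 3.97; h_m = ΣK·V²/2g = 1.402 m
Total H_L = 22.89 + 1.402 = 24.29 m

H_L ≈ 24.3 m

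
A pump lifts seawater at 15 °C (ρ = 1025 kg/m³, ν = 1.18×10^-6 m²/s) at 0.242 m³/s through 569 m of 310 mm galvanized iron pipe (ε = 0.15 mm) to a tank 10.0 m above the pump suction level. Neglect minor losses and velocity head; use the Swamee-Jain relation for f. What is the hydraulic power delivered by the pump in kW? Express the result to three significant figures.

P_hyd ≈ 64.8 kW

V = 4Q/(πD²) = 3.206 m/s; Re = 8.42×10^5; ε/D = 4.84×10^-4; f = 0.01729
h_f = f(L/D)V²/2g = 16.63 m
Total head H = z + h_f = 10.0 + 16.63 = 26.63 m
P_hyd = ρgQH = 1025·9.81·0.242·26.63 = 64.79 kW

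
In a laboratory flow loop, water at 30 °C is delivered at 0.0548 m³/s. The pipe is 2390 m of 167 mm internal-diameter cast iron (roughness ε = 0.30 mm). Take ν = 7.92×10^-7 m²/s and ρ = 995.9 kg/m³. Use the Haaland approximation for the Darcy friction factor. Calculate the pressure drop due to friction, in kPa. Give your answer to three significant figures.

V = 4Q/(πD²) = 4·0.0548/(π·0.167²) = 2.502 m/s
Re = VD/ν = 2.502·0.167/7.92×10^-7 = 5.28×10^5 → turbulent
ε/D = 0.30/167 = 0.00180
Haaland: f = 0.02314
h_f = f(L/D)V²/(2g) = 0.02314·(2390/0.167)·2.502²/(2·9.81) = 105.7 m
Δp = ρg·h_f = 995.9·9.81·105.7 = 1032 kPa

Δp ≈ 1030 kPa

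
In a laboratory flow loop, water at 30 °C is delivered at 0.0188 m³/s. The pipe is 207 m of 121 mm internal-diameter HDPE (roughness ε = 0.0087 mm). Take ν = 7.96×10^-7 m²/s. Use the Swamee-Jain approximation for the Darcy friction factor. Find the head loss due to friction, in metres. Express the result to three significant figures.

V = 4Q/(πD²) = 4·0.0188/(π·0.121²) = 1.635 m/s
Re = VD/ν = 1.635·0.121/7.96×10^-7 = 2.49×10^5 → turbulent
ε/D = 0.0087/121 = 7.19×10^-5
Swamee-Jain: f = 0.01561
h_f = f(L/D)V²/(2g) = 0.01561·(207/0.121)·1.635²/(2·9.81) = 3.637 m

h_f ≈ 3.64 m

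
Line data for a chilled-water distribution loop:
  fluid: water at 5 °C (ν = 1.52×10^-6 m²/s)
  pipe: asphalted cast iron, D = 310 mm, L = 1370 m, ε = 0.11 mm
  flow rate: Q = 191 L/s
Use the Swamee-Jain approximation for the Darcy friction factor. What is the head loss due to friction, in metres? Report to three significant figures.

h_f ≈ 24.2 m

V = 4Q/(πD²) = 4·0.191/(π·0.310²) = 2.531 m/s
Re = VD/ν = 2.531·0.310/1.52×10^-6 = 5.16×10^5 → turbulent
ε/D = 0.11/310 = 3.55×10^-4
Swamee-Jain: f = 0.01676
h_f = f(L/D)V²/(2g) = 0.01676·(1370/0.310)·2.531²/(2·9.81) = 24.18 m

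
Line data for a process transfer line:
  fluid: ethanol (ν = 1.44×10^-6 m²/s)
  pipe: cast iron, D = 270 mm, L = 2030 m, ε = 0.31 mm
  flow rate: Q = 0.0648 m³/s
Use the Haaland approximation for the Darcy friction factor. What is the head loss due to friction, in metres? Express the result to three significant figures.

h_f ≈ 10.5 m

V = 4Q/(πD²) = 4·0.0648/(π·0.270²) = 1.132 m/s
Re = VD/ν = 1.132·0.270/1.44×10^-6 = 2.12×10^5 → turbulent
ε/D = 0.31/270 = 0.00115
Haaland: f = 0.02142
h_f = f(L/D)V²/(2g) = 0.02142·(2030/0.270)·1.132²/(2·9.81) = 10.52 m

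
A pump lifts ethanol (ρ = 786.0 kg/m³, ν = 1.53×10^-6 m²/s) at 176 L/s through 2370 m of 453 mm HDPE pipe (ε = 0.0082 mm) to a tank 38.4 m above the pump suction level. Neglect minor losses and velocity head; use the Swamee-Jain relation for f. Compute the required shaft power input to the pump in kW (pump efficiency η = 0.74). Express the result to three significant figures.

V = 4Q/(πD²) = 1.092 m/s; Re = 3.23×10^5; ε/D = 1.81×10^-5; f = 0.01440
h_f = f(L/D)V²/2g = 4.577 m
Total head H = z + h_f = 38.4 + 4.577 = 42.98 m
P_hyd = ρgQH = 786.0·9.81·0.176·42.98 = 58.32 kW
P_shaft = P_hyd/η = 58.32/0.74 = 78.82 kW

P_shaft ≈ 78.8 kW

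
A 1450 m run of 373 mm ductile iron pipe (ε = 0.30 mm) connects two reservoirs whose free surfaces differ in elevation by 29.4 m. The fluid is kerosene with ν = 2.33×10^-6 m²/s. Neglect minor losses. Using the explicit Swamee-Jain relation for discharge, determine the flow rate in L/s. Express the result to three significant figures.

Q ≈ 302 L/s

Swamee-Jain (Type II): Q = -0.965·√(gD⁵h_f/L)·ln[ε/(3.7D) + √(3.17ν²L/(gD³h_f))]
√(gD⁵h_f/L) = √(9.81·0.373⁵·29.4/1450) = 0.03790
ε/(3.7D) = 2.17×10^-4; √(3.17ν²L/(gD³h_f)) = 4.08×10^-5
Q = -0.965·0.03790·ln(2.582×10^-4) = 0.3021 m³/s
Check: V = 2.76 m/s, Re = 4.43×10^5, f = 0.01954, h_f = 29.6 m ≈ 29.4 m ✓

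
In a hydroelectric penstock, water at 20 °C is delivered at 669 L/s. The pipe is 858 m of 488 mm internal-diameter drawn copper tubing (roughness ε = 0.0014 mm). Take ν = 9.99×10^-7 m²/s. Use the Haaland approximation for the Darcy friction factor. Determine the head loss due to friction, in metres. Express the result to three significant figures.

h_f ≈ 12.2 m

V = 4Q/(πD²) = 4·0.669/(π·0.488²) = 3.577 m/s
Re = VD/ν = 3.577·0.488/9.99×10^-7 = 1.75×10^6 → turbulent
ε/D = 0.0014/488 = 2.87×10^-6
Haaland: f = 0.01064
h_f = f(L/D)V²/(2g) = 0.01064·(858/0.488)·3.577²/(2·9.81) = 12.20 m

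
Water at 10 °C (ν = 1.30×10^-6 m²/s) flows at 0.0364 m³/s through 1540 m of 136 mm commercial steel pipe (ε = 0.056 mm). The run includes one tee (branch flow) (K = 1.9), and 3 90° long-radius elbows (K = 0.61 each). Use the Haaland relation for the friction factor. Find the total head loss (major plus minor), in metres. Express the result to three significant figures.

V = 4Q/(πD²) = 2.506 m/s; V²/2g = 0.3200 m
Re = 2.62×10^5, ε/D = 4.12×10^-4 → f = 0.01773 (Haaland)
Major: h_f = f(L/D)·V²/2g = 0.01773·11324·0.3200 = 64.24 m
Minor: ΣK = 3.73; h_m = ΣK·V²/2g = 1.194 m
Total H_L = 64.24 + 1.194 = 65.43 m

H_L ≈ 65.4 m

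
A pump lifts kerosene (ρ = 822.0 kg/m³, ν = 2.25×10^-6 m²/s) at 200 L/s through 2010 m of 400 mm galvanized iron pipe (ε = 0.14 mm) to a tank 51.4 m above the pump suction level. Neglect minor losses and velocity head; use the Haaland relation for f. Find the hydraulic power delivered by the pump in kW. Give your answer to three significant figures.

P_hyd ≈ 101 kW

V = 4Q/(πD²) = 1.592 m/s; Re = 2.83×10^5; ε/D = 3.50×10^-4; f = 0.01723
h_f = f(L/D)V²/2g = 11.18 m
Total head H = z + h_f = 51.4 + 11.18 = 62.58 m
P_hyd = ρgQH = 822.0·9.81·0.200·62.58 = 100.9 kW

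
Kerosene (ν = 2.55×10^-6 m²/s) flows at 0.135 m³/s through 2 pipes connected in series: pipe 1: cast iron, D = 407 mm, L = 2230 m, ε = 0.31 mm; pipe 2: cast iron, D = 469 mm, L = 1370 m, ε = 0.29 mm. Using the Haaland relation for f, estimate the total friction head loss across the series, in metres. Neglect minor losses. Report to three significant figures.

H ≈ 7.86 m

Pipe 1: V = 1.038 m/s, Re = 1.66×10^5, ε/D = 7.62×10^-4, f = 0.02017, h_1 = f(L/D)V²/2g = 6.066 m
Pipe 2: V = 0.7814 m/s, Re = 1.44×10^5, ε/D = 6.18×10^-4, f = 0.01978, h_2 = f(L/D)V²/2g = 1.799 m
Series → Q common, losses add: H = Σh = 7.864 m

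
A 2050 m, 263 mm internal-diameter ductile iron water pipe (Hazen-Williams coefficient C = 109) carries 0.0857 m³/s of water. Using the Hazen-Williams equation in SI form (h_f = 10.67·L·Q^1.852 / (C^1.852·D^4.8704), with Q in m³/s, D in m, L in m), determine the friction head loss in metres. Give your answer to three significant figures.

h_f = 10.67·2050·0.0857^1.852 / (109^1.852·0.263^4.8704) = 26.03 m

h_f ≈ 26.0 m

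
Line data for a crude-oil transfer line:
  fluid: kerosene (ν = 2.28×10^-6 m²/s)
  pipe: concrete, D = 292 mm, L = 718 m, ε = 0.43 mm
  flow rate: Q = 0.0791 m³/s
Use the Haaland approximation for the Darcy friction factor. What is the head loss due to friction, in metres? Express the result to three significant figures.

V = 4Q/(πD²) = 4·0.0791/(π·0.292²) = 1.181 m/s
Re = VD/ν = 1.181·0.292/2.28×10^-6 = 1.51×10^5 → turbulent
ε/D = 0.43/292 = 0.00147
Haaland: f = 0.02292
h_f = f(L/D)V²/(2g) = 0.02292·(718/0.292)·1.181²/(2·9.81) = 4.007 m

h_f ≈ 4.01 m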